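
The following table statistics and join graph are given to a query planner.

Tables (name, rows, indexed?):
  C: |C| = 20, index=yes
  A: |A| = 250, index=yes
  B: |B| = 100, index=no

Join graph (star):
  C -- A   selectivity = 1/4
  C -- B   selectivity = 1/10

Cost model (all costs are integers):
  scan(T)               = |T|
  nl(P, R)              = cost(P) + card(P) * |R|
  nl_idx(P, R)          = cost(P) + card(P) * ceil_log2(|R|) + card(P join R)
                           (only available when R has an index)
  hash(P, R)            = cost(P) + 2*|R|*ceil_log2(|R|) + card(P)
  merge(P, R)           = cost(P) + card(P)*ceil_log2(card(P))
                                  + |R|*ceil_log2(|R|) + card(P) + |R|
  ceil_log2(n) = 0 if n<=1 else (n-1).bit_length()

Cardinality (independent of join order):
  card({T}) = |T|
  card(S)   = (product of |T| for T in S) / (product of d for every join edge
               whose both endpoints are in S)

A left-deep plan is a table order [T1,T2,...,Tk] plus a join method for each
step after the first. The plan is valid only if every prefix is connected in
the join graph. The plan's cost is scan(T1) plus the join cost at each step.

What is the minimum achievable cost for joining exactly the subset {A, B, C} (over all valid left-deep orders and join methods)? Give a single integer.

Selinger DP over subsets of {A,B,C}:
  {C}: scan cost=20, card=20
  {A}: scan cost=250, card=250
  {B}: scan cost=100, card=100
  {AC}: card=1250; try (C,hash)→700, (A,nl_idx)→1430, (A,merge)→2390, (C,merge)→2620, (C,nl_idx)→2750, (A,hash)→4040 …(+2); best=700 via (C,hash)
  {BC}: card=200; try (C,hash)→400, (C,nl_idx)→800, (B,merge)→940, (C,merge)→1020, (B,hash)→1440, (B,nl)→2020 …(+1); best=400 via (C,hash)
  {ABC}: card=12500; try (B,hash)→3350, (A,merge)→4450, (A,hash)→4600, (A,nl_idx)→14500, (B,merge)→16500, (A,nl)→50400 …(+1); best=3350 via (B,hash)

3350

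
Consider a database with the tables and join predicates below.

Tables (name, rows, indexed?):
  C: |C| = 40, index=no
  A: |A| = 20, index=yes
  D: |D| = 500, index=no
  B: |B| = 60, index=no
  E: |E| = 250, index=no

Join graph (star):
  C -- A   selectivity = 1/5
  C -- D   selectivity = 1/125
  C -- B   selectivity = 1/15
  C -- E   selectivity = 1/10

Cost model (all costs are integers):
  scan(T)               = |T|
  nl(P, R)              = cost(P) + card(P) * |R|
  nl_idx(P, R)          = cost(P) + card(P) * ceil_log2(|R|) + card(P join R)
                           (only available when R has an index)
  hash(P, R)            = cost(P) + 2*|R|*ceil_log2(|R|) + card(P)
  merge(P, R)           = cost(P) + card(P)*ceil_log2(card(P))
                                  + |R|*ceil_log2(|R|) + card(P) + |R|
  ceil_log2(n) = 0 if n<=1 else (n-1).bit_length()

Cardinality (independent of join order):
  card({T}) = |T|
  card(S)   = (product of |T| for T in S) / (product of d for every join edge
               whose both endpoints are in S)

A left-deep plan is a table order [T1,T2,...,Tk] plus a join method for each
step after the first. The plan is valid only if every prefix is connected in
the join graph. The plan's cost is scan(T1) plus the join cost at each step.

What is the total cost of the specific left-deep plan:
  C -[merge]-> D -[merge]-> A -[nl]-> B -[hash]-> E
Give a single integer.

step 1: scan C: cost=40, card=40
step 2: join D via merge
    card(P join D) = 40*500/(125) = 160
    cost = 40 + 40*6 + 500*9 + 40 + 500 = 5320
step 3: join A via merge
    card(P join A) = 160*20/(5) = 640
    cost = 5320 + 160*8 + 20*5 + 160 + 20 = 6880
step 4: join B via nl
    card(P join B) = 640*60/(15) = 2560
    cost = 6880 + 640*60 = 45280
step 5: join E via hash
    card(P join E) = 2560*250/(10) = 64000
    cost = 45280 + 2*250*8 + 2560 = 51840

51840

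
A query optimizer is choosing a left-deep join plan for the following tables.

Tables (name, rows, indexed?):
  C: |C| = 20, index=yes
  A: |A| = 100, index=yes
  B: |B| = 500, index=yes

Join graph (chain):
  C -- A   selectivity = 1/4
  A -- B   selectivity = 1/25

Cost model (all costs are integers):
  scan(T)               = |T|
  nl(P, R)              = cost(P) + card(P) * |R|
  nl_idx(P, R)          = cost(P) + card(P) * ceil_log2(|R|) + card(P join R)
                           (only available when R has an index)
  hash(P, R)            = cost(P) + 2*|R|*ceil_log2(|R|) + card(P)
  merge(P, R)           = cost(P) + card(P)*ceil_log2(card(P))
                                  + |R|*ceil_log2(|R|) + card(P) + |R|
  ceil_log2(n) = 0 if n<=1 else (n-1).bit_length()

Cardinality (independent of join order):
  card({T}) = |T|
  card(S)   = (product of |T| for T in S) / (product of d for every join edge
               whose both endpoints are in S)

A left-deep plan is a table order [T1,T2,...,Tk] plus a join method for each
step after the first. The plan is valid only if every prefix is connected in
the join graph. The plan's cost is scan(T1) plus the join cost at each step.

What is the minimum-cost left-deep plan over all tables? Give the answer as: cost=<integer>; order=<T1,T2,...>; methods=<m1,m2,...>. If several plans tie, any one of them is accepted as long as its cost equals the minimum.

Selinger DP (subsets sized 1..n):
  {C}: scan cost=20, card=20
  {A}: scan cost=100, card=100
  {B}: scan cost=500, card=500
  {AC}: card=500; try (C,hash)→400, (A,nl_idx)→660, (A,merge)→940, (C,merge)→1020, (C,nl_idx)→1100, (A,hash)→1440 …(+2); best=400 via (C,hash)
  {AB}: card=2000; try (A,hash)→2400, (B,nl_idx)→3000, (B,merge)→5900, (A,nl_idx)→6000, (A,merge)→6300, (B,hash)→9200 …(+2); best=2400 via (A,hash)
  {ABC}: card=10000; try (C,hash)→4600, (B,hash)→9900, (B,merge)→10400, (B,nl_idx)→14900, (C,nl_idx)→22400, (C,merge)→26520 …(+2); best=4600 via (C,hash)

cost=4600; order=B,A,C; methods=hash,hash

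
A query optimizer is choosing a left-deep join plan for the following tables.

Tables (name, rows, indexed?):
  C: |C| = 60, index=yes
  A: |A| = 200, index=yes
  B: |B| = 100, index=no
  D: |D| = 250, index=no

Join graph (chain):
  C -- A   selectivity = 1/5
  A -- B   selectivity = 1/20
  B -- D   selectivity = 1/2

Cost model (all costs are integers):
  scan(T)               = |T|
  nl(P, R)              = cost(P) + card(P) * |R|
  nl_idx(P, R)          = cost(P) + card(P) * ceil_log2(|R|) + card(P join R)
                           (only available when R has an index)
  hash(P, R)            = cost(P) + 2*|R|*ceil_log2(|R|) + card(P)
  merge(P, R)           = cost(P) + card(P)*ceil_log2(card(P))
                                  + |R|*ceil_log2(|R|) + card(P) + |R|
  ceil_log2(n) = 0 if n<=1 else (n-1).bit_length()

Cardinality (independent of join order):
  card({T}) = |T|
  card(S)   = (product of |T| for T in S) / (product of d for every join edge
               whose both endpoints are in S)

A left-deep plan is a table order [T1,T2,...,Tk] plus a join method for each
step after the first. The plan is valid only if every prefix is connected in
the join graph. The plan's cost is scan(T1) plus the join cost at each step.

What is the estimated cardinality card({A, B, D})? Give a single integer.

125000

Tables in S: A(200), B(100), D(250)
Edges inside S: A-B(d=20), B-D(d=2)
numerator = 200 * 100 * 250 = 5000000
denominator = 20 * 2 = 40
card(S) = 5000000 / 40 = 125000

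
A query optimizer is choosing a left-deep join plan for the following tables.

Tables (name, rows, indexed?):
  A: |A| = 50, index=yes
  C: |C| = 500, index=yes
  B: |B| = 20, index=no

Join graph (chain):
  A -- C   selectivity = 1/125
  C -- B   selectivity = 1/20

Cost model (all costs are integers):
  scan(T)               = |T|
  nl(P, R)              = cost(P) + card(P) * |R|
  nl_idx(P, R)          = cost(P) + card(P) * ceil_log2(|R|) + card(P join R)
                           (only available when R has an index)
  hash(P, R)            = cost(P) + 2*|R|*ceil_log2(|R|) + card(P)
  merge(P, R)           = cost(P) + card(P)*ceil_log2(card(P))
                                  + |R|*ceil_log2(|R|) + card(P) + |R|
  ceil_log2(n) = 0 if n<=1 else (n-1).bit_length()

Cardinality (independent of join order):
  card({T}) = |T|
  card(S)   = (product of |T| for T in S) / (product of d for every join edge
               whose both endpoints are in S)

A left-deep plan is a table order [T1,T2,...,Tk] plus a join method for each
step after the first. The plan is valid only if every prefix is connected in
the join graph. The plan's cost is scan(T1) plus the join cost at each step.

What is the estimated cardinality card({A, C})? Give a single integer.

Tables in S: A(50), C(500)
Edges inside S: A-C(d=125)
numerator = 50 * 500 = 25000
denominator = 125 = 125
card(S) = 25000 / 125 = 200

200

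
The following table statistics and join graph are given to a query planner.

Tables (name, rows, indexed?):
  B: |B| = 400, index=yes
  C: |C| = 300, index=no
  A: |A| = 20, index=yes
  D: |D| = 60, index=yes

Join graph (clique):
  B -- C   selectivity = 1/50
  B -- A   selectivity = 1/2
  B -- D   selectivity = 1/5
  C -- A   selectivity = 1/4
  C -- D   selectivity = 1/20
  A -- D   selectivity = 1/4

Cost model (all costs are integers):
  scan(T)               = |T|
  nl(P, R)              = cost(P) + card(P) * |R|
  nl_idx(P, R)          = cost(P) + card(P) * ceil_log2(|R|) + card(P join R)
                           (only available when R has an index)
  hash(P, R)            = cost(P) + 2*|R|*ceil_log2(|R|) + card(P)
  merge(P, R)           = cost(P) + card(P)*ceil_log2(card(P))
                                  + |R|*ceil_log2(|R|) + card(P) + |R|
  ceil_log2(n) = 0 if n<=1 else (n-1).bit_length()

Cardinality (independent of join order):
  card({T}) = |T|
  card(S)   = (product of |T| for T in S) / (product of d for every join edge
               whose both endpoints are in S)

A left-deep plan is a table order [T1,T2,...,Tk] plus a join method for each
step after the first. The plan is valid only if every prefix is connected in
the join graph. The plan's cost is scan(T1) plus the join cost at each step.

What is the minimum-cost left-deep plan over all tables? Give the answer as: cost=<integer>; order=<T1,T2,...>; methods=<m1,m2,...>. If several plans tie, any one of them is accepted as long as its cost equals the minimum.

Selinger DP (subsets sized 1..n):
  {B}: scan cost=400, card=400
  {C}: scan cost=300, card=300
  {A}: scan cost=20, card=20
  {D}: scan cost=60, card=60
  {BC}: card=2400; try (B,nl_idx)→5400, (C,hash)→6200, (B,merge)→7300, (C,merge)→7400, (B,hash)→7800, (B,nl)→120300 …(+1); best=5400 via (B,nl_idx)
  {AB}: card=4000; try (A,hash)→1000, (B,merge)→4140, (B,nl_idx)→4200, (A,merge)→4520, (A,nl_idx)→6400, (B,hash)→7240 …(+2); best=1000 via (A,hash)
  {BD}: card=4800; try (D,hash)→1520, (B,merge)→4480, (D,merge)→4820, (B,nl_idx)→5400, (B,hash)→7320, (D,nl_idx)→7600 …(+2); best=1520 via (D,hash)
  {AC}: card=1500; try (A,hash)→800, (C,merge)→3140, (A,nl_idx)→3300, (A,merge)→3420, (C,hash)→5440, (C,nl)→6020 …(+1); best=800 via (A,hash)
  {CD}: card=900; try (D,hash)→1320, (D,nl_idx)→3000, (C,merge)→3480, (D,merge)→3720, (C,hash)→5520, (C,nl)→18060 …(+1); best=1320 via (D,hash)
  {AD}: card=300; try (A,hash)→320, (D,nl_idx)→440, (D,merge)→560, (A,merge)→600, (A,nl_idx)→660, (D,hash)→760 …(+2); best=320 via (A,hash)
  {ABC}: card=6000; try (A,hash)→8000, (B,hash)→9500, (C,hash)→10400, (B,nl_idx)→20300, (B,merge)→22800, (A,nl_idx)→23400 …(+5); best=8000 via (A,hash)
  {BCD}: card=1440; try (D,hash)→8520, (B,hash)→9420, (B,nl_idx)→10860, (C,hash)→11720, (B,merge)→15220, (D,nl_idx)→21240 …(+5); best=8520 via (D,hash)
  {ABD}: card=12000; try (D,hash)→5720, (A,hash)→6520, (B,merge)→7320, (B,hash)→7820, (B,nl_idx)→15020, (D,nl_idx)→37000 …(+6); best=5720 via (D,hash)
  {ACD}: card=1125; try (A,hash)→2420, (D,hash)→3020, (C,hash)→6020, (C,merge)→6320, (A,nl_idx)→6945, (D,nl_idx)→10925 …(+5); best=2420 via (A,hash)
  {ABCD}: card=900; try (A,hash)→10160, (B,hash)→10745, (B,nl_idx)→13445, (D,hash)→14720, (A,nl_idx)→16620, (B,merge)→19920 …(+9); best=10160 via (A,hash)

cost=10160; order=C,B,D,A; methods=nl_idx,hash,hash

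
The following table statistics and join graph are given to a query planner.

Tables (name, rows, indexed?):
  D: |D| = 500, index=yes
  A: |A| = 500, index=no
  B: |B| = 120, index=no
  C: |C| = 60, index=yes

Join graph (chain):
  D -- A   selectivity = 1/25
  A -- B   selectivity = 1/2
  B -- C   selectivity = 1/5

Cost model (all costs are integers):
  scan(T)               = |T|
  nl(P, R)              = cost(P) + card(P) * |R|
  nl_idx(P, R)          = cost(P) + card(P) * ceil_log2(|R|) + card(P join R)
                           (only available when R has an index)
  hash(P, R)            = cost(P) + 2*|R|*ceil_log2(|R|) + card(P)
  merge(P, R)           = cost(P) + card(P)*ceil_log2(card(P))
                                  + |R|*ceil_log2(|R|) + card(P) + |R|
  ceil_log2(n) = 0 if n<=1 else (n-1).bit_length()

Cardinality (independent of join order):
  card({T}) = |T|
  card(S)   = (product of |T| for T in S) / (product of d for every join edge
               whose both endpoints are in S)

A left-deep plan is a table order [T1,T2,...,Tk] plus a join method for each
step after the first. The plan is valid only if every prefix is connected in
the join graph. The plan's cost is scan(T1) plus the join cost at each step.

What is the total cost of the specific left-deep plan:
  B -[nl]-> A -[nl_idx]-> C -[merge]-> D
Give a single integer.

step 1: scan B: cost=120, card=120
step 2: join A via nl
    card(P join A) = 120*500/(2) = 30000
    cost = 120 + 120*500 = 60120
step 3: join C via nl_idx
    card(P join C) = 30000*60/(5) = 360000
    cost = 60120 + 30000*6 + 360000 = 600120
step 4: join D via merge
    card(P join D) = 360000*500/(25) = 7200000
    cost = 600120 + 360000*19 + 500*9 + 360000 + 500 = 7805120

7805120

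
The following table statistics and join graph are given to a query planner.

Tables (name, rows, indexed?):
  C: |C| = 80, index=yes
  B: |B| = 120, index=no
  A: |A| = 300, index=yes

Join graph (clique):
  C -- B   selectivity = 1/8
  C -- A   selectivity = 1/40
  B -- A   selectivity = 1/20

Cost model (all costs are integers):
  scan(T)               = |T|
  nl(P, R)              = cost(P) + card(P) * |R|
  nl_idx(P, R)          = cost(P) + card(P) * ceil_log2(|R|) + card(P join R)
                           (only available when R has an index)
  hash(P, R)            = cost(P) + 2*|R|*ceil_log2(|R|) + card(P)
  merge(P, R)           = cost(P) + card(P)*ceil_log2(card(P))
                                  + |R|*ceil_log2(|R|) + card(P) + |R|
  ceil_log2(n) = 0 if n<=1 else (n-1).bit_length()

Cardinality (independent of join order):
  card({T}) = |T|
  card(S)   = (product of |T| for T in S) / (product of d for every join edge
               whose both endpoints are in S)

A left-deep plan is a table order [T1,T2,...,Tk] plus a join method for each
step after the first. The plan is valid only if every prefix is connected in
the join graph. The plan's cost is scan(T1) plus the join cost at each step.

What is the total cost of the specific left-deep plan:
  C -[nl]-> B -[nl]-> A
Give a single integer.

step 1: scan C: cost=80, card=80
step 2: join B via nl
    card(P join B) = 80*120/(8) = 1200
    cost = 80 + 80*120 = 9680
step 3: join A via nl
    card(P join A) = 1200*300/(40*20) = 450
    cost = 9680 + 1200*300 = 369680

369680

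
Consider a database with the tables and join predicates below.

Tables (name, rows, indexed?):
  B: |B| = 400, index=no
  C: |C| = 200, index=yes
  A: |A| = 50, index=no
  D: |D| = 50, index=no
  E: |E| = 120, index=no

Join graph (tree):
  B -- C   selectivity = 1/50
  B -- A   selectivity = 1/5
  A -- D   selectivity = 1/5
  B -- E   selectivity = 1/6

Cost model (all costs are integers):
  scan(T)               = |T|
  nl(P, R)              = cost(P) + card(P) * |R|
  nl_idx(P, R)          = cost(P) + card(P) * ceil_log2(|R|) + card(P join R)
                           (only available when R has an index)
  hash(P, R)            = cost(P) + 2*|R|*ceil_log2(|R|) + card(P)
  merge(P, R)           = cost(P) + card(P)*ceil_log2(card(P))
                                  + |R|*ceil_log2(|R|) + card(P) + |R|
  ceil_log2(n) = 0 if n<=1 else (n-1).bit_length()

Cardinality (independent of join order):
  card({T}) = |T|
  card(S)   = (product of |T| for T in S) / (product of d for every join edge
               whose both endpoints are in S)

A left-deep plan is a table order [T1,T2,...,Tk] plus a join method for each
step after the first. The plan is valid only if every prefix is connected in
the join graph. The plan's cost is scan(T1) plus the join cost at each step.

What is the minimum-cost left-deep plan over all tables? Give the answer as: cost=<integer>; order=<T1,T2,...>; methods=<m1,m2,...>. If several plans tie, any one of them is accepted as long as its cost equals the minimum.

Selinger DP (subsets sized 1..n):
  {B}: scan cost=400, card=400
  {C}: scan cost=200, card=200
  {A}: scan cost=50, card=50
  {D}: scan cost=50, card=50
  {E}: scan cost=120, card=120
  {BC}: card=1600; try (C,hash)→4000, (C,nl_idx)→5200, (B,merge)→6000, (C,merge)→6200, (B,hash)→7600, (B,nl)→80200 …(+1); best=4000 via (C,hash)
  {AB}: card=4000; try (A,hash)→1400, (B,merge)→4400, (A,merge)→4750, (B,hash)→7300, (B,nl)→20050, (A,nl)→20400; best=1400 via (A,hash)
  {BE}: card=8000; try (E,hash)→2480, (B,merge)→5080, (E,merge)→5360, (B,hash)→7440, (B,nl)→48120, (E,nl)→48400; best=2480 via (E,hash)
  {AD}: card=500; try (D,hash)→700, (A,hash)→700, (D,merge)→750, (A,merge)→750, (D,nl)→2550, (A,nl)→2550; best=700 via (D,hash)
  {ABC}: card=16000; try (A,hash)→6200, (C,hash)→8600, (A,merge)→23550, (C,nl_idx)→49400, (C,merge)→55200, (A,nl)→84000 …(+1); best=6200 via (A,hash)
  {BCE}: card=32000; try (E,hash)→7280, (C,hash)→13680, (E,merge)→24160, (C,nl_idx)→98480, (C,merge)→116280, (E,nl)→196000 …(+1); best=7280 via (E,hash)
  {ABD}: card=40000; try (D,hash)→6000, (B,hash)→8400, (B,merge)→9700, (D,merge)→53750, (B,nl)→200700, (D,nl)→201400; best=6000 via (D,hash)
  {ABE}: card=80000; try (E,hash)→7080, (A,hash)→11080, (E,merge)→54360, (A,merge)→114830, (A,nl)→402480, (E,nl)→481400; best=7080 via (E,hash)
  {ABCD}: card=160000; try (D,hash)→22800, (C,hash)→49200, (D,merge)→246550, (C,nl_idx)→486000, (C,merge)→687800, (D,nl)→806200 …(+1); best=22800 via (D,hash)
  {ABCE}: card=320000; try (E,hash)→23880, (A,hash)→39880, (C,hash)→90280, (E,merge)→247160, (A,merge)→519630, (C,nl_idx)→967080 …(+4); best=23880 via (E,hash)
  {ABDE}: card=800000; try (E,hash)→47680, (D,hash)→87680, (E,merge)→686960, (D,merge)→1447430, (D,nl)→4007080, (E,nl)→4806000; best=47680 via (E,hash)
  {ABCDE}: card=3200000; try (E,hash)→184480, (D,hash)→344480, (C,hash)→850880, (E,merge)→3063760, (D,merge)→6424230, (C,nl_idx)→9647680 …(+4); best=184480 via (E,hash)

cost=184480; order=B,C,A,D,E; methods=hash,hash,hash,hash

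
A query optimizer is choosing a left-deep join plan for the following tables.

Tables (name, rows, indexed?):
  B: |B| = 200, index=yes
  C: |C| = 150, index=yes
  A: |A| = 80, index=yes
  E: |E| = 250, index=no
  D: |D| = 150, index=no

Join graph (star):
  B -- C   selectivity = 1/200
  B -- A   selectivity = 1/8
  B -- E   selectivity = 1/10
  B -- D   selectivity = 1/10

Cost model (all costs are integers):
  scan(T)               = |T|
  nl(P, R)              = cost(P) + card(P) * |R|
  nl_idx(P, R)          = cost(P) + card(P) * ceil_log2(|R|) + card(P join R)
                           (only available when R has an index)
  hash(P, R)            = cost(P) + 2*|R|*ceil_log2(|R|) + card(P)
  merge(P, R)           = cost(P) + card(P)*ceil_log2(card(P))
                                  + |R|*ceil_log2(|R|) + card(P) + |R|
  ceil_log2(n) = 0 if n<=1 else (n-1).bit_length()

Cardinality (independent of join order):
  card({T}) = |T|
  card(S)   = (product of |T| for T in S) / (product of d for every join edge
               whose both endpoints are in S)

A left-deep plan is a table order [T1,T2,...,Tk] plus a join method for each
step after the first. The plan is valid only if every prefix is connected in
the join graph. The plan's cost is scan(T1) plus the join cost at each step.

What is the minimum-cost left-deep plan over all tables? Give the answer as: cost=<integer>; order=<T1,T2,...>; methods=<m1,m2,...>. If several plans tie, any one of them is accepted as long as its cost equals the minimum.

Selinger DP (subsets sized 1..n):
  {B}: scan cost=200, card=200
  {C}: scan cost=150, card=150
  {A}: scan cost=80, card=80
  {E}: scan cost=250, card=250
  {D}: scan cost=150, card=150
  {BC}: card=150; try (B,nl_idx)→1500, (C,nl_idx)→1950, (C,hash)→2800, (B,merge)→3300, (C,merge)→3350, (B,hash)→3500 …(+2); best=1500 via (B,nl_idx)
  {AB}: card=2000; try (A,hash)→1520, (B,merge)→2520, (A,merge)→2640, (B,nl_idx)→2720, (B,hash)→3360, (A,nl_idx)→3600 …(+2); best=1520 via (A,hash)
  {BE}: card=5000; try (B,hash)→3700, (E,merge)→4250, (B,merge)→4300, (E,hash)→4400, (B,nl_idx)→7250, (E,nl)→50200 …(+1); best=3700 via (B,hash)
  {BD}: card=3000; try (D,hash)→2800, (B,merge)→3300, (D,merge)→3350, (B,hash)→3500, (B,nl_idx)→4350, (B,nl)→30150 …(+1); best=2800 via (D,hash)
  {ABC}: card=1500; try (A,hash)→2770, (A,merge)→3490, (A,nl_idx)→4050, (C,hash)→5920, (A,nl)→13500, (C,nl_idx)→19020 …(+2); best=2770 via (A,hash)
  {BCE}: card=3750; try (E,merge)→5100, (E,hash)→5650, (C,hash)→11100, (E,nl)→39000, (C,nl_idx)→47450, (C,merge)→75050 …(+1); best=5100 via (E,merge)
  {BCD}: card=2250; try (D,hash)→4050, (D,merge)→4200, (C,hash)→8200, (D,nl)→24000, (C,nl_idx)→29050, (C,merge)→43150 …(+1); best=4050 via (D,hash)
  {ABE}: card=50000; try (E,hash)→7520, (A,hash)→9820, (E,merge)→27770, (A,merge)→74340, (A,nl_idx)→88700, (A,nl)→403700 …(+1); best=7520 via (E,hash)
  {ABD}: card=30000; try (D,hash)→5920, (A,hash)→6920, (D,merge)→26870, (A,merge)→42440, (A,nl_idx)→53800, (A,nl)→242800 …(+1); best=5920 via (D,hash)
  {BDE}: card=75000; try (E,hash)→9800, (D,hash)→11100, (E,merge)→44050, (D,merge)→75050, (E,nl)→752800, (D,nl)→753700; best=9800 via (E,hash)
  {ABCE}: card=37500; try (E,hash)→8270, (A,hash)→9970, (E,merge)→23020, (A,merge)→54490, (C,hash)→59920, (A,nl_idx)→68850 …(+5); best=8270 via (E,hash)
  {ABCD}: card=22500; try (D,hash)→6670, (A,hash)→7420, (D,merge)→22120, (A,merge)→33940, (C,hash)→38320, (A,nl_idx)→42300 …(+5); best=6670 via (D,hash)
  {BCDE}: card=56250; try (E,hash)→10300, (D,hash)→11250, (E,merge)→35550, (D,merge)→55200, (C,hash)→87200, (E,nl)→566550 …(+4); best=10300 via (E,hash)
  {ABDE}: card=750000; try (E,hash)→39920, (D,hash)→59920, (A,hash)→85920, (E,merge)→488170, (D,merge)→858870, (A,nl_idx)→1284800 …(+4); best=39920 via (E,hash)
  {ABCDE}: card=562500; try (E,hash)→33170, (D,hash)→48170, (A,hash)→67670, (E,merge)→368920, (D,merge)→647120, (C,hash)→792320 …(+8); best=33170 via (E,hash)

cost=33170; order=C,B,A,D,E; methods=nl_idx,hash,hash,hash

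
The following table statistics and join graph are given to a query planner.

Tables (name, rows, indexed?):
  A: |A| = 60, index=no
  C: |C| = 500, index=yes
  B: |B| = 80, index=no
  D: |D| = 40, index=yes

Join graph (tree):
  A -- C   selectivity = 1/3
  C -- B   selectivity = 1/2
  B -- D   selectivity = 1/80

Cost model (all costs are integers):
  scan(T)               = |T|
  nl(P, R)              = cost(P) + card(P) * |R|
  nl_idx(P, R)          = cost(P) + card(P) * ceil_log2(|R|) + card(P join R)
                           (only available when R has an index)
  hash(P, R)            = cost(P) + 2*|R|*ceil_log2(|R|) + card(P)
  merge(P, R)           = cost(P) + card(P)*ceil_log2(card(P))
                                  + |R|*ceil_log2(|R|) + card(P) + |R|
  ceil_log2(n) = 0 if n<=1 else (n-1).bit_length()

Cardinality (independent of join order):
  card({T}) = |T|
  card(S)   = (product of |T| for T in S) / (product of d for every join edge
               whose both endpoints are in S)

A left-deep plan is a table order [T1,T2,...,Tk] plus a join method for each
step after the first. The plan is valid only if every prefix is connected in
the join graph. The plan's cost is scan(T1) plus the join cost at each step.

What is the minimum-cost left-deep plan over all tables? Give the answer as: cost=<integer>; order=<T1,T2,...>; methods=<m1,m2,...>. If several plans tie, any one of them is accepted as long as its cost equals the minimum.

Selinger DP (subsets sized 1..n):
  {A}: scan cost=60, card=60
  {C}: scan cost=500, card=500
  {B}: scan cost=80, card=80
  {D}: scan cost=40, card=40
  {AC}: card=10000; try (A,hash)→1720, (C,merge)→5480, (A,merge)→5920, (C,hash)→9120, (C,nl_idx)→10600, (C,nl)→30060 …(+1); best=1720 via (A,hash)
  {BC}: card=20000; try (B,hash)→2120, (C,merge)→5720, (B,merge)→6140, (C,hash)→9160, (C,nl_idx)→20800, (C,nl)→40080 …(+1); best=2120 via (B,hash)
  {BD}: card=40; try (D,nl_idx)→600, (D,hash)→640, (B,merge)→960, (D,merge)→1000, (B,hash)→1200, (B,nl)→3240 …(+1); best=600 via (D,nl_idx)
  {ABC}: card=400000; try (B,hash)→12840, (A,hash)→22840, (B,merge)→152360, (A,merge)→322540, (B,nl)→801720, (A,nl)→1202120; best=12840 via (B,hash)
  {BCD}: card=10000; try (C,merge)→5880, (C,hash)→9640, (C,nl_idx)→10960, (C,nl)→20600, (D,hash)→22600, (D,nl_idx)→132120 …(+2); best=5880 via (C,merge)
  {ABCD}: card=200000; try (A,hash)→16600, (A,merge)→156300, (D,hash)→413320, (A,nl)→605880, (D,nl_idx)→2612840, (D,merge)→8013120 …(+1); best=16600 via (A,hash)

cost=16600; order=B,D,C,A; methods=nl_idx,merge,hash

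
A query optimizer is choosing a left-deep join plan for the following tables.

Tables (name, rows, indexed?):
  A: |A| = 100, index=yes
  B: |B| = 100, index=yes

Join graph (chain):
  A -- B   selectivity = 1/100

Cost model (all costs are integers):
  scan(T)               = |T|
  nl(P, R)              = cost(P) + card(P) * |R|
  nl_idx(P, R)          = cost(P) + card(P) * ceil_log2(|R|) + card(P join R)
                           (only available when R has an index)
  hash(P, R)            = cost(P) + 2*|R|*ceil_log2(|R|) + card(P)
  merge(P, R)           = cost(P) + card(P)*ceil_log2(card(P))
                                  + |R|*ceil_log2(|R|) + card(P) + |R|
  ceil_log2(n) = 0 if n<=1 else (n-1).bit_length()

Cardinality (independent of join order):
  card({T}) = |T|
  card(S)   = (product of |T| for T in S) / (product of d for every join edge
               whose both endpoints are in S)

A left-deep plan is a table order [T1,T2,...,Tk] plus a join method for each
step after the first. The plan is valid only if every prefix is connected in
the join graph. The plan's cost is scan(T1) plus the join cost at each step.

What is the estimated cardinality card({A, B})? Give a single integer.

100

Tables in S: A(100), B(100)
Edges inside S: A-B(d=100)
numerator = 100 * 100 = 10000
denominator = 100 = 100
card(S) = 10000 / 100 = 100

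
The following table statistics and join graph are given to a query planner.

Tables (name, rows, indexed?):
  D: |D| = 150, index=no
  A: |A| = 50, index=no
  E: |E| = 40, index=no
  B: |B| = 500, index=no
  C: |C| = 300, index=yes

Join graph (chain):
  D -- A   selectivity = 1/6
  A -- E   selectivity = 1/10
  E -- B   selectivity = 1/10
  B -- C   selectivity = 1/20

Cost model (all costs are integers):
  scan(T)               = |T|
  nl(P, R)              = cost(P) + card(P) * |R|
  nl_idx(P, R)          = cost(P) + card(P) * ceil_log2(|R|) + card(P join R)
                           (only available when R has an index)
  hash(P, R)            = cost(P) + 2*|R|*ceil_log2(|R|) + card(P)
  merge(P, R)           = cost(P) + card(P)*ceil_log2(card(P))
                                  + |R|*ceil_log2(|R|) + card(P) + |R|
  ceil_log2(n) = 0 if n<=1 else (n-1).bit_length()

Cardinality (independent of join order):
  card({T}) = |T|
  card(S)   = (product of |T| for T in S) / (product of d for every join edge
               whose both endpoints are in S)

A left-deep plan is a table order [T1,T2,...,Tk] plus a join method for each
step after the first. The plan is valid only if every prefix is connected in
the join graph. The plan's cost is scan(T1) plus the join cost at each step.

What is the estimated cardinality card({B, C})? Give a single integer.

7500

Tables in S: B(500), C(300)
Edges inside S: B-C(d=20)
numerator = 500 * 300 = 150000
denominator = 20 = 20
card(S) = 150000 / 20 = 7500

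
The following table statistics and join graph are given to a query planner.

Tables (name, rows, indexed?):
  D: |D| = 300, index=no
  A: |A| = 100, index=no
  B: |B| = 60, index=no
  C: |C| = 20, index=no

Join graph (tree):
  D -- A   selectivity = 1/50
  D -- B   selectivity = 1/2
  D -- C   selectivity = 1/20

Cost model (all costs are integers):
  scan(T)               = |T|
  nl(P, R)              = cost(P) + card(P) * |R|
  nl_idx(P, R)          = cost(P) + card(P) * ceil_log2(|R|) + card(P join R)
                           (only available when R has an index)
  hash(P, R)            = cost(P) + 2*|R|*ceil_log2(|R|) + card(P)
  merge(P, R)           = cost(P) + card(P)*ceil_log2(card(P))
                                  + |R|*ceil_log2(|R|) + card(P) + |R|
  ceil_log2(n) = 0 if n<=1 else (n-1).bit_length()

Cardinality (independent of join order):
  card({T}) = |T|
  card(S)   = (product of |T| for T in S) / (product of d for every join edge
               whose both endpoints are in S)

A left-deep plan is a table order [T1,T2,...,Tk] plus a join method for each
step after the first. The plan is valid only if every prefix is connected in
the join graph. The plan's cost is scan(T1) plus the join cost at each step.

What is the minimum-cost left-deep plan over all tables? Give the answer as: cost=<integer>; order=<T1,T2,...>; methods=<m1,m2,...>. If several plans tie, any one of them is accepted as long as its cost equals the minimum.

Selinger DP (subsets sized 1..n):
  {D}: scan cost=300, card=300
  {A}: scan cost=100, card=100
  {B}: scan cost=60, card=60
  {C}: scan cost=20, card=20
  {AD}: card=600; try (A,hash)→2000, (D,merge)→3900, (A,merge)→4100, (D,hash)→5600, (D,nl)→30100, (A,nl)→30300; best=2000 via (A,hash)
  {BD}: card=9000; try (B,hash)→1320, (D,merge)→3480, (B,merge)→3720, (D,hash)→5520, (D,nl)→18060, (B,nl)→18300; best=1320 via (B,hash)
  {CD}: card=300; try (C,hash)→800, (D,merge)→3140, (C,merge)→3420, (D,hash)→5440, (D,nl)→6020, (C,nl)→6300; best=800 via (C,hash)
  {ABD}: card=18000; try (B,hash)→3320, (B,merge)→9020, (A,hash)→11720, (B,nl)→38000, (A,merge)→137120, (A,nl)→901320; best=3320 via (B,hash)
  {ACD}: card=600; try (A,hash)→2500, (C,hash)→2800, (A,merge)→4600, (C,merge)→8720, (C,nl)→14000, (A,nl)→30800; best=2500 via (A,hash)
  {BCD}: card=9000; try (B,hash)→1820, (B,merge)→4220, (C,hash)→10520, (B,nl)→18800, (C,merge)→136440, (C,nl)→181320; best=1820 via (B,hash)
  {ABCD}: card=18000; try (B,hash)→3820, (B,merge)→9520, (A,hash)→12220, (C,hash)→21520, (B,nl)→38500, (A,merge)→137620 …(+3); best=3820 via (B,hash)

cost=3820; order=D,C,A,B; methods=hash,hash,hash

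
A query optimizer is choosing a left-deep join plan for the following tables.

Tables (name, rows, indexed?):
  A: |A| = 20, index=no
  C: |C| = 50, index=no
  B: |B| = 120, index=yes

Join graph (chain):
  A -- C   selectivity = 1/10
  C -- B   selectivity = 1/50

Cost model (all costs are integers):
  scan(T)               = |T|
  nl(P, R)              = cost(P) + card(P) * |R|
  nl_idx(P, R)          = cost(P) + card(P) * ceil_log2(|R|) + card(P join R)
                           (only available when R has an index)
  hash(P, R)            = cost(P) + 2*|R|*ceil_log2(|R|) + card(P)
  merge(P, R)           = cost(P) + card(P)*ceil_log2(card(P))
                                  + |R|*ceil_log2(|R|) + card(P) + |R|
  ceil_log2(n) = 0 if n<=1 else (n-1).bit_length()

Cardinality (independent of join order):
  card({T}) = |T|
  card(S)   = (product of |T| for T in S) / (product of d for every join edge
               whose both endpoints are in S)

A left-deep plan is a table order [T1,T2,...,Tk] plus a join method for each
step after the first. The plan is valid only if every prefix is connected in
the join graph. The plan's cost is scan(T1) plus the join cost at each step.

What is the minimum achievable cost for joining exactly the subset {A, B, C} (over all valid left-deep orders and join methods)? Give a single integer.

Selinger DP over subsets of {A,B,C}:
  {A}: scan cost=20, card=20
  {C}: scan cost=50, card=50
  {B}: scan cost=120, card=120
  {AC}: card=100; try (A,hash)→300, (C,merge)→490, (A,merge)→520, (C,hash)→640, (C,nl)→1020, (A,nl)→1050; best=300 via (A,hash)
  {BC}: card=120; try (B,nl_idx)→520, (C,hash)→840, (B,merge)→1360, (C,merge)→1430, (B,hash)→1780, (B,nl)→6050 …(+1); best=520 via (B,nl_idx)
  {ABC}: card=240; try (A,hash)→840, (B,nl_idx)→1240, (A,merge)→1600, (B,merge)→2060, (B,hash)→2080, (A,nl)→2920 …(+1); best=840 via (A,hash)

840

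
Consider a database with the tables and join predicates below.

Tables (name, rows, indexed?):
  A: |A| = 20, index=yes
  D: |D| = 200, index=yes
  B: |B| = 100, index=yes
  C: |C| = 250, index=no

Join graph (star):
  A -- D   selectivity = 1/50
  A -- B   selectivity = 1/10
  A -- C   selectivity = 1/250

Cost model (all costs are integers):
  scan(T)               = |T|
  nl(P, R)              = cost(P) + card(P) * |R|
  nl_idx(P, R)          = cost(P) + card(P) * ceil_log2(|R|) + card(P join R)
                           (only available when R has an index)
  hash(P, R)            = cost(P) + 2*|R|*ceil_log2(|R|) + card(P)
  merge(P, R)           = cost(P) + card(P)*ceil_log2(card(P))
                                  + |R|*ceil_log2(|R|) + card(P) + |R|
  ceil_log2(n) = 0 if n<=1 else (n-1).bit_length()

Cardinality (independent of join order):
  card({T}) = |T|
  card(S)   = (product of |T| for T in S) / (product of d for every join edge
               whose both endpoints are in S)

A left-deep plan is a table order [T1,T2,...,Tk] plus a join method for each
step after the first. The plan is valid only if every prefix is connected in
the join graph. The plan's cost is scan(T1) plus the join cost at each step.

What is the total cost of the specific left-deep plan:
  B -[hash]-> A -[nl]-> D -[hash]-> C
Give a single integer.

45200

step 1: scan B: cost=100, card=100
step 2: join A via hash
    card(P join A) = 100*20/(10) = 200
    cost = 100 + 2*20*5 + 100 = 400
step 3: join D via nl
    card(P join D) = 200*200/(50) = 800
    cost = 400 + 200*200 = 40400
step 4: join C via hash
    card(P join C) = 800*250/(250) = 800
    cost = 40400 + 2*250*8 + 800 = 45200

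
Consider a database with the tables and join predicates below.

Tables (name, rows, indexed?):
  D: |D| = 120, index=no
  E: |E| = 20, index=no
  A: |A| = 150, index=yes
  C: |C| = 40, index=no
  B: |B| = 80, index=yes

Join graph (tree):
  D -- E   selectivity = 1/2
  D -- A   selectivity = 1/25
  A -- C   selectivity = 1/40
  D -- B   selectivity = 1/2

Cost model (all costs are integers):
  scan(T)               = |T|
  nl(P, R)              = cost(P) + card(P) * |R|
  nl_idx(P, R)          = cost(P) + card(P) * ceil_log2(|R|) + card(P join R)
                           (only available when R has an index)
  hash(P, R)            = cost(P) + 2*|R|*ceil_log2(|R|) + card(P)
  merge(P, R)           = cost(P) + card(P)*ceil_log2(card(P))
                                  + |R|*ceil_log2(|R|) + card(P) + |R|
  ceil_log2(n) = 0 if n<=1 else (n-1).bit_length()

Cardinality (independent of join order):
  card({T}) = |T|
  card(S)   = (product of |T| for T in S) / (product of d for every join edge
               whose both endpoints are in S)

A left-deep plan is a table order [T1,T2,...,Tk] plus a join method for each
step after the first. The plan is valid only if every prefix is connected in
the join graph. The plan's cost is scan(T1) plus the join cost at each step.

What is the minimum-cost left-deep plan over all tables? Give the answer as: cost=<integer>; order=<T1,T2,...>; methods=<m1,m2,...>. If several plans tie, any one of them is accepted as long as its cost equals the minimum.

Selinger DP (subsets sized 1..n):
  {D}: scan cost=120, card=120
  {E}: scan cost=20, card=20
  {A}: scan cost=150, card=150
  {C}: scan cost=40, card=40
  {B}: scan cost=80, card=80
  {DE}: card=1200; try (E,hash)→440, (D,merge)→1100, (E,merge)→1200, (D,hash)→1720, (D,nl)→2420, (E,nl)→2520; best=440 via (E,hash)
  {AD}: card=720; try (A,nl_idx)→1800, (D,hash)→1980, (A,merge)→2430, (D,merge)→2460, (A,hash)→2640, (A,nl)→18120 …(+1); best=1800 via (A,nl_idx)
  {BD}: card=4800; try (B,hash)→1360, (D,merge)→1680, (B,merge)→1720, (D,hash)→1840, (B,nl_idx)→5760, (D,nl)→9680 …(+1); best=1360 via (B,hash)
  {AC}: card=150; try (A,nl_idx)→510, (C,hash)→780, (A,merge)→1670, (C,merge)→1780, (A,hash)→2480, (A,nl)→6040 …(+1); best=510 via (A,nl_idx)
  {ADE}: card=7200; try (E,hash)→2720, (A,hash)→4040, (E,merge)→9840, (A,merge)→16190, (E,nl)→16200, (A,nl_idx)→17240 …(+1); best=2720 via (E,hash)
  {BDE}: card=48000; try (B,hash)→2760, (E,hash)→6360, (B,merge)→15480, (B,nl_idx)→56840, (E,merge)→68680, (B,nl)→96440 …(+1); best=2760 via (B,hash)
  {ACD}: card=720; try (D,hash)→2340, (D,merge)→2820, (C,hash)→3000, (C,merge)→10000, (D,nl)→18510, (C,nl)→30600; best=2340 via (D,hash)
  {ABD}: card=28800; try (B,hash)→3640, (A,hash)→8560, (B,merge)→10360, (B,nl_idx)→35640, (B,nl)→59400, (A,nl_idx)→68560 …(+2); best=3640 via (B,hash)
  {ACDE}: card=7200; try (E,hash)→3260, (E,merge)→10380, (C,hash)→10400, (E,nl)→16740, (C,merge)→103800, (C,nl)→290720; best=3260 via (E,hash)
  {ABDE}: card=288000; try (B,hash)→11040, (E,hash)→32640, (A,hash)→53160, (B,merge)→104160, (B,nl_idx)→341120, (E,merge)→464560 …(+5); best=11040 via (B,hash)
  {ABCD}: card=28800; try (B,hash)→4180, (B,merge)→10900, (C,hash)→32920, (B,nl_idx)→36180, (B,nl)→59940, (C,merge)→464720 …(+1); best=4180 via (B,hash)
  {ABCDE}: card=288000; try (B,hash)→11580, (E,hash)→33180, (B,merge)→104700, (C,hash)→299520, (B,nl_idx)→341660, (E,merge)→465100 …(+4); best=11580 via (B,hash)

cost=11580; order=C,A,D,E,B; methods=nl_idx,hash,hash,hash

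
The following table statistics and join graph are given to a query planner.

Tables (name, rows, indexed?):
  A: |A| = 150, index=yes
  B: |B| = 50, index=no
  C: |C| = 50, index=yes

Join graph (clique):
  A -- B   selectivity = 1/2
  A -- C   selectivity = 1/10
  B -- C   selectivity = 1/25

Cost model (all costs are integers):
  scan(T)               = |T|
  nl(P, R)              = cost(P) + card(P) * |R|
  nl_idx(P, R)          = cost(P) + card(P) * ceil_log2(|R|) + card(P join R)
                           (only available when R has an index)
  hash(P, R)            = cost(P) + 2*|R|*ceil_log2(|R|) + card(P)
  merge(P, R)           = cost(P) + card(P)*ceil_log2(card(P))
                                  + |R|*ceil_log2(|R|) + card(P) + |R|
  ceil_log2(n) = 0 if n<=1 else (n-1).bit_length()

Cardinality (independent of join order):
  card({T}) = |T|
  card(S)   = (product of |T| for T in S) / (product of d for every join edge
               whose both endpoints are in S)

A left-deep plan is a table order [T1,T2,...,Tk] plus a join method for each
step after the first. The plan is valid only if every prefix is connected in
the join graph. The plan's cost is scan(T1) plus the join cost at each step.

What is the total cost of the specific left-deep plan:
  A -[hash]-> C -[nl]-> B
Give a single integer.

38400

step 1: scan A: cost=150, card=150
step 2: join C via hash
    card(P join C) = 150*50/(10) = 750
    cost = 150 + 2*50*6 + 150 = 900
step 3: join B via nl
    card(P join B) = 750*50/(2*25) = 750
    cost = 900 + 750*50 = 38400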